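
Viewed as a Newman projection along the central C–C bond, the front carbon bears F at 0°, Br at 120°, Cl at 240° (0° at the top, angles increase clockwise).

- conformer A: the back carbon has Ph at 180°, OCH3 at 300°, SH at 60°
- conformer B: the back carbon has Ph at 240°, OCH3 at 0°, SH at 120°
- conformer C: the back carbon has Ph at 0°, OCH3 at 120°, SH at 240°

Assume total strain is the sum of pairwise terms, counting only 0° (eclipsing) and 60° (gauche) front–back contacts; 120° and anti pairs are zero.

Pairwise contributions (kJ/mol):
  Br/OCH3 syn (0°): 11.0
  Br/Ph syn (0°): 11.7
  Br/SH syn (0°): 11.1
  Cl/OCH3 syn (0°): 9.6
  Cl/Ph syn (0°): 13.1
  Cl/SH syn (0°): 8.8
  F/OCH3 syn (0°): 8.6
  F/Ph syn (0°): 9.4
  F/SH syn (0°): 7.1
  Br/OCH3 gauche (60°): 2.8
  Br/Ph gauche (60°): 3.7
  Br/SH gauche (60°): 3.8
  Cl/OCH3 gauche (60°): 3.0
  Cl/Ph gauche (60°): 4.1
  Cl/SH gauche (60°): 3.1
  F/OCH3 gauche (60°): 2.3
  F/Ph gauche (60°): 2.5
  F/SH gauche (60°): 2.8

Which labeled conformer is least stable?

B

A (staggered): F–OCH3 gauche, F–SH gauche, Br–Ph gauche, Br–SH gauche, Cl–Ph gauche, Cl–OCH3 gauche; 2.3 + 2.8 + 3.7 + 3.8 + 4.1 + 3.0 = 19.7 kJ/mol.
B (eclipsed): F–OCH3 eclipsed, Br–SH eclipsed, Cl–Ph eclipsed; 8.6 + 11.1 + 13.1 = 32.8 kJ/mol.
C (eclipsed): F–Ph eclipsed, Br–OCH3 eclipsed, Cl–SH eclipsed; 9.4 + 11.0 + 8.8 = 29.2 kJ/mol.
B has the highest total (32.8 kJ/mol).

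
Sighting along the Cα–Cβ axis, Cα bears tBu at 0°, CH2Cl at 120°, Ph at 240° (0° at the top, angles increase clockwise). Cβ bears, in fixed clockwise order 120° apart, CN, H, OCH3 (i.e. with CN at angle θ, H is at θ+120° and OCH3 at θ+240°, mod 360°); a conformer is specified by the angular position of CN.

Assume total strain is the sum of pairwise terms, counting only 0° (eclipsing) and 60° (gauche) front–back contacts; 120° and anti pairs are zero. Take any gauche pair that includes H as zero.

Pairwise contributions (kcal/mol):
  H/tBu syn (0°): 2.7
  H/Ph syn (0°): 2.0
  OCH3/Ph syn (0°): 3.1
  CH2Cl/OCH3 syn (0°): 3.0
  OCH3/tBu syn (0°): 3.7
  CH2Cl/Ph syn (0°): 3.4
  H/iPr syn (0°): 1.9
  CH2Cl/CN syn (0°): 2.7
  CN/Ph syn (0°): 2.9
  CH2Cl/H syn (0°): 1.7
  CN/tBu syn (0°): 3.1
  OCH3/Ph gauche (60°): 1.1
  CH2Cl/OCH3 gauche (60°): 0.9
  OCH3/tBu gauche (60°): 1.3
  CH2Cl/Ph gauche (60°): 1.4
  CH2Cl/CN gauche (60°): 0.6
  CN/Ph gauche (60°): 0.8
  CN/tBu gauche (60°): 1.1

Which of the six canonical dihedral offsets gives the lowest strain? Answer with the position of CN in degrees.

180°

CN at 0° is eclipsed. tBu at 0° is eclipsed with CN at 0° (3.1); CH2Cl at 120° is eclipsed with H at 120° (1.7); Ph at 240° is eclipsed with OCH3 at 240° (3.1). Total 7.9 kcal/mol.
CN at 60° is staggered. tBu at 0° is gauche with CN at 60° (1.1); tBu at 0° is gauche with OCH3 at 300° (1.3); CH2Cl at 120° is gauche with CN at 60° (0.6); Ph at 240° is gauche with OCH3 at 300° (1.1). Total 4.1 kcal/mol.
CN at 120° is eclipsed. tBu at 0° is eclipsed with OCH3 at 0° (3.7); CH2Cl at 120° is eclipsed with CN at 120° (2.7); Ph at 240° is eclipsed with H at 240° (2.0). Total 8.4 kcal/mol.
CN at 180° is staggered. tBu at 0° is gauche with OCH3 at 60° (1.3); CH2Cl at 120° is gauche with CN at 180° (0.6); CH2Cl at 120° is gauche with OCH3 at 60° (0.9); Ph at 240° is gauche with CN at 180° (0.8). Total 3.6 kcal/mol.
CN at 240° is eclipsed. tBu at 0° is eclipsed with H at 0° (2.7); CH2Cl at 120° is eclipsed with OCH3 at 120° (3.0); Ph at 240° is eclipsed with CN at 240° (2.9). Total 8.6 kcal/mol.
CN at 300° is staggered. tBu at 0° is gauche with CN at 300° (1.1); CH2Cl at 120° is gauche with OCH3 at 180° (0.9); Ph at 240° is gauche with CN at 300° (0.8); Ph at 240° is gauche with OCH3 at 180° (1.1). Total 3.9 kcal/mol.
The minimum (3.6 kcal/mol) occurs with CN at 180°.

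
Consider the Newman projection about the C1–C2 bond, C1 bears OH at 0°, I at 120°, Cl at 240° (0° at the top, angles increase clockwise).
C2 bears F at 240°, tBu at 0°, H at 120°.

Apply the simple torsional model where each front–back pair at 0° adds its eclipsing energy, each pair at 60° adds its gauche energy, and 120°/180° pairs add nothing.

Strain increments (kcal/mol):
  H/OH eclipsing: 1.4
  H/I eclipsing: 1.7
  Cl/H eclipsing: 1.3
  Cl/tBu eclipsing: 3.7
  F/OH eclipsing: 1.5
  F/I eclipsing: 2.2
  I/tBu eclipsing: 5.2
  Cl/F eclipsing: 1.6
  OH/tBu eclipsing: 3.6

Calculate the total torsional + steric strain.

6.9 kcal/mol

This conformer is eclipsed. OH at 0° is eclipsed with tBu at 0° (3.6); I at 120° is eclipsed with H at 120° (1.7); Cl at 240° is eclipsed with F at 240° (1.6). Total 6.9 kcal/mol.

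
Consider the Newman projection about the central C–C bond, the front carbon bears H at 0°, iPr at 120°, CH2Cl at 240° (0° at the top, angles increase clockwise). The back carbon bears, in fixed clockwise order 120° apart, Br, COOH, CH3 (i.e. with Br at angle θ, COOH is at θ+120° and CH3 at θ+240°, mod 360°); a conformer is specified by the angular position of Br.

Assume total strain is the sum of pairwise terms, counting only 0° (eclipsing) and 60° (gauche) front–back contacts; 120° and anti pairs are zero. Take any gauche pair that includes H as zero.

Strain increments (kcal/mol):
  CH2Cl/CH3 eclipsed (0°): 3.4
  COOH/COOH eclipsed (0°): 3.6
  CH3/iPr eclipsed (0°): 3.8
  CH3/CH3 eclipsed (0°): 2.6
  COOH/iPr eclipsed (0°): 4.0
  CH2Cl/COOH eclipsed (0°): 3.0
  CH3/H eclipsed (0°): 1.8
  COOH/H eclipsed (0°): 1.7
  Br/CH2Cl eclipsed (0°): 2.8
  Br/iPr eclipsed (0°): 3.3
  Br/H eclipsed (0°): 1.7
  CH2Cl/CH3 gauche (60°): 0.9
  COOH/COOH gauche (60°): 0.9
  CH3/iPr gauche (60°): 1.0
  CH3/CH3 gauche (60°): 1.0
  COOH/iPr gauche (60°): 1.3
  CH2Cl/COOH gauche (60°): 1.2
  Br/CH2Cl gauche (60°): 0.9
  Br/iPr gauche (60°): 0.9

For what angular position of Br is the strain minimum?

Br at 0° (eclipsed): H–Br eclipsed, iPr–COOH eclipsed, CH2Cl–CH3 eclipsed; 1.7 + 4.0 + 3.4 = 9.1 kcal/mol.
Br at 60° (staggered): iPr–Br gauche, iPr–COOH gauche, CH2Cl–COOH gauche, CH2Cl–CH3 gauche; 0.9 + 1.3 + 1.2 + 0.9 = 4.3 kcal/mol.
Br at 120° (eclipsed): H–CH3 eclipsed, iPr–Br eclipsed, CH2Cl–COOH eclipsed; 1.8 + 3.3 + 3.0 = 8.1 kcal/mol.
Br at 180° (staggered): iPr–Br gauche, iPr–CH3 gauche, CH2Cl–Br gauche, CH2Cl–COOH gauche; 0.9 + 1.0 + 0.9 + 1.2 = 4.0 kcal/mol.
Br at 240° (eclipsed): H–COOH eclipsed, iPr–CH3 eclipsed, CH2Cl–Br eclipsed; 1.7 + 3.8 + 2.8 = 8.3 kcal/mol.
Br at 300° (staggered): iPr–COOH gauche, iPr–CH3 gauche, CH2Cl–Br gauche, CH2Cl–CH3 gauche; 1.3 + 1.0 + 0.9 + 0.9 = 4.1 kcal/mol.
The minimum (4.0 kcal/mol) occurs with Br at 180°.

180°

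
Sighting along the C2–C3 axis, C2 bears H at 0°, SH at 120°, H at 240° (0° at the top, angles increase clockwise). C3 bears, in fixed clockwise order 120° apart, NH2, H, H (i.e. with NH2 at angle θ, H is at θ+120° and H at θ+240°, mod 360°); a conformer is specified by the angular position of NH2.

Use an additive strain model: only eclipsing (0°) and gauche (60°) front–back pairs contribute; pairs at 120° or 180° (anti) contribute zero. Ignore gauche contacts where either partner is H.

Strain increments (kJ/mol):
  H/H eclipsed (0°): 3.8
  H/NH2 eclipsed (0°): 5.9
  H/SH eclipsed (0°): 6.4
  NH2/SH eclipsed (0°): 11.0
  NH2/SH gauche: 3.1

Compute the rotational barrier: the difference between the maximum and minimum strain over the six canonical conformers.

18.6 kJ/mol

NH2 at 0° (eclipsed): H(0°)/NH2(0°) eclipsed 5.9; SH(120°)/H(120°) eclipsed 6.4; H(240°)/H(240°) eclipsed 3.8 → 16.1 kJ/mol.
NH2 at 60° (staggered): SH(120°)/NH2(60°) gauche 3.1 → 3.1 kJ/mol.
NH2 at 120° (eclipsed): H(0°)/H(0°) eclipsed 3.8; SH(120°)/NH2(120°) eclipsed 11.0; H(240°)/H(240°) eclipsed 3.8 → 18.6 kJ/mol.
NH2 at 180° (staggered): SH(120°)/NH2(180°) gauche 3.1 → 3.1 kJ/mol.
NH2 at 240° (eclipsed): H(0°)/H(0°) eclipsed 3.8; SH(120°)/H(120°) eclipsed 6.4; H(240°)/NH2(240°) eclipsed 5.9 → 16.1 kJ/mol.
NH2 at 300° (staggered): no non-H gauche contacts → 0.0 kJ/mol.
Max at 120° (18.6 kJ/mol), min at 300° (0.0 kJ/mol); barrier = 18.6 kJ/mol.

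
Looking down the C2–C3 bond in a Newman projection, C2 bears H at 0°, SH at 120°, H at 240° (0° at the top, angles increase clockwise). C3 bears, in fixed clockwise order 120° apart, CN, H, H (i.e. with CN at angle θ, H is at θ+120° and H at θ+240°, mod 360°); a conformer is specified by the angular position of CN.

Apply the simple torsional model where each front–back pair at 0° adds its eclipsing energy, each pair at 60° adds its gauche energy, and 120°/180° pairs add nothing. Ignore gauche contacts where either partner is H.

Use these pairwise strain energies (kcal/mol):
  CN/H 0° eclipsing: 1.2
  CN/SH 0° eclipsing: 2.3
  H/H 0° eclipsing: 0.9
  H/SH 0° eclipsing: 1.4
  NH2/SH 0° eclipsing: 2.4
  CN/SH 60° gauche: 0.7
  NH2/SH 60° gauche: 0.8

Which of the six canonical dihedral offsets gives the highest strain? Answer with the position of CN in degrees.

120°

CN at 0° (eclipsed): H(0°)/CN(0°) eclipsed 1.2; SH(120°)/H(120°) eclipsed 1.4; H(240°)/H(240°) eclipsed 0.9 → 3.5 kcal/mol.
CN at 60° (staggered): SH(120°)/CN(60°) gauche 0.7 → 0.7 kcal/mol.
CN at 120° (eclipsed): H(0°)/H(0°) eclipsed 0.9; SH(120°)/CN(120°) eclipsed 2.3; H(240°)/H(240°) eclipsed 0.9 → 4.1 kcal/mol.
CN at 180° (staggered): SH(120°)/CN(180°) gauche 0.7 → 0.7 kcal/mol.
CN at 240° (eclipsed): H(0°)/H(0°) eclipsed 0.9; SH(120°)/H(120°) eclipsed 1.4; H(240°)/CN(240°) eclipsed 1.2 → 3.5 kcal/mol.
CN at 300° (staggered): no non-H gauche contacts → 0.0 kcal/mol.
The maximum (4.1 kcal/mol) occurs with CN at 120°.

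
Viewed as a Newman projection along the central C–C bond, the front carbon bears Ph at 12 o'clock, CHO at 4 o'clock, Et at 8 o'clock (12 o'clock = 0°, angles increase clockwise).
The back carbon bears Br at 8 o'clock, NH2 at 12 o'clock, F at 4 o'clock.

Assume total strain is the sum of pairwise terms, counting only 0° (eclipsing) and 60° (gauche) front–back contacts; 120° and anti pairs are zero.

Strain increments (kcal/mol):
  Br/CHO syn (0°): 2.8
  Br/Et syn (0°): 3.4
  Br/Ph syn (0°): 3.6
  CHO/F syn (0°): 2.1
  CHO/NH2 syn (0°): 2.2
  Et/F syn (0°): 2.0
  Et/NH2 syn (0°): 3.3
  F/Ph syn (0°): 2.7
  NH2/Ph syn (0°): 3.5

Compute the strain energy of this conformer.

9.0 kcal/mol

This conformer is eclipsed. Ph at 0° is eclipsed with NH2 at 0° (3.5); CHO at 120° is eclipsed with F at 120° (2.1); Et at 240° is eclipsed with Br at 240° (3.4). Total 9.0 kcal/mol.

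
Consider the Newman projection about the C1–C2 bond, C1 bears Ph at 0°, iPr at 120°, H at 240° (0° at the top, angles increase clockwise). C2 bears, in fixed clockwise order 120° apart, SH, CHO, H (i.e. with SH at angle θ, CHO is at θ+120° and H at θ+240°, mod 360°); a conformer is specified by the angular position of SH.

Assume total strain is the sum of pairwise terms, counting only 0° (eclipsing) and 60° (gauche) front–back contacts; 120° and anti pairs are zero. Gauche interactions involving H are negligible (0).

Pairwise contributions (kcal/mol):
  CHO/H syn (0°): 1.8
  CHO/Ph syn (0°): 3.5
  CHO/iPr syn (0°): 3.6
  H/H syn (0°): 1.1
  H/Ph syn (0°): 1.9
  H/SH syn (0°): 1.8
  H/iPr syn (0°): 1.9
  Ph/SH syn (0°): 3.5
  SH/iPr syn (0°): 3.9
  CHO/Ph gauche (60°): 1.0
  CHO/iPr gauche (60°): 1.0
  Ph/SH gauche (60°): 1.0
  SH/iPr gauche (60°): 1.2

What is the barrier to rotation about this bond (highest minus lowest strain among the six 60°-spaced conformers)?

6.0 kcal/mol

SH at 0° (eclipsed): Ph–SH eclipsed, iPr–CHO eclipsed, H–H eclipsed; 3.5 + 3.6 + 1.1 = 8.2 kcal/mol.
SH at 60° (staggered): Ph–SH gauche, iPr–SH gauche, iPr–CHO gauche; 1.0 + 1.2 + 1.0 = 3.2 kcal/mol.
SH at 120° (eclipsed): Ph–H eclipsed, iPr–SH eclipsed, H–CHO eclipsed; 1.9 + 3.9 + 1.8 = 7.6 kcal/mol.
SH at 180° (staggered): Ph–CHO gauche, iPr–SH gauche; 1.0 + 1.2 = 2.2 kcal/mol.
SH at 240° (eclipsed): Ph–CHO eclipsed, iPr–H eclipsed, H–SH eclipsed; 3.5 + 1.9 + 1.8 = 7.2 kcal/mol.
SH at 300° (staggered): Ph–SH gauche, Ph–CHO gauche, iPr–CHO gauche; 1.0 + 1.0 + 1.0 = 3.0 kcal/mol.
Max at 0° (8.2 kcal/mol), min at 180° (2.2 kcal/mol); barrier = 6.0 kcal/mol.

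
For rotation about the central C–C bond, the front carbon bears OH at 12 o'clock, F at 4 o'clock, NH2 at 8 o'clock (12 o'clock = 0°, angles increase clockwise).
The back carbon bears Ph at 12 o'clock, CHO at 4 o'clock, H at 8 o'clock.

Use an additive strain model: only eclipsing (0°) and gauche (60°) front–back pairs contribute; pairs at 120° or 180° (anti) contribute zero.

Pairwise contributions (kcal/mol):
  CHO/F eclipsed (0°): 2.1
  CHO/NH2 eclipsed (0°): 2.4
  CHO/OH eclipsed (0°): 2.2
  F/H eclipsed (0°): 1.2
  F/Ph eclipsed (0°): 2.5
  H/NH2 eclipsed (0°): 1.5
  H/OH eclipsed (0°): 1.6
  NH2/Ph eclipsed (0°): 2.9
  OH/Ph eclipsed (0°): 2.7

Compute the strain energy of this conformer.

This conformer (eclipsed): OH(0°)/Ph(0°) eclipsed 2.7; F(120°)/CHO(120°) eclipsed 2.1; NH2(240°)/H(240°) eclipsed 1.5 → 6.3 kcal/mol.

6.3 kcal/mol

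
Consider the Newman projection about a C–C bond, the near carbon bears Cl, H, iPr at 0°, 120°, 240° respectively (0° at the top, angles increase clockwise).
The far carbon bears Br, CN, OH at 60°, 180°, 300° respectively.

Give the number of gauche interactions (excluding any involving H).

Non-H gauche pairs: Cl(0°)/Br(60°); Cl(0°)/OH(300°); iPr(240°)/CN(180°); iPr(240°)/OH(300°) — 4 interactions.

4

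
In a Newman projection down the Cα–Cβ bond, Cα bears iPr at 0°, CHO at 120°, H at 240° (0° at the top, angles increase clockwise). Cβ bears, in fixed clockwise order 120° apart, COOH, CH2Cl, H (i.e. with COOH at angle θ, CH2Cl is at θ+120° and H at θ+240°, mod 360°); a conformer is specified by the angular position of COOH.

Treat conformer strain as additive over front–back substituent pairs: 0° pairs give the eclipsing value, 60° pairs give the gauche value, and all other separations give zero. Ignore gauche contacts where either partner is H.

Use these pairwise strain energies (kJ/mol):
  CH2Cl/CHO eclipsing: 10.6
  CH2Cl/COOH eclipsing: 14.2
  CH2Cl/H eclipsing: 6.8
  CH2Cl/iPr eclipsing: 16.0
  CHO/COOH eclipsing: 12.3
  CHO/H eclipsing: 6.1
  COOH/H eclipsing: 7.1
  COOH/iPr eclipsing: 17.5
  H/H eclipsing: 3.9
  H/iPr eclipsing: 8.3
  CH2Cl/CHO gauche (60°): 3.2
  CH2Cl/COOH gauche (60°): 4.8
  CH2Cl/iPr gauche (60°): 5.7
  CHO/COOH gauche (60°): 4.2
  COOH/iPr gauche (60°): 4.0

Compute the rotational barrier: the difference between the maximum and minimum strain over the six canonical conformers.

COOH at 0° is eclipsed. iPr at 0° is eclipsed with COOH at 0° (17.5); CHO at 120° is eclipsed with CH2Cl at 120° (10.6); H at 240° is eclipsed with H at 240° (3.9). Total 32.0 kJ/mol.
COOH at 60° is staggered. iPr at 0° is gauche with COOH at 60° (4.0); CHO at 120° is gauche with COOH at 60° (4.2); CHO at 120° is gauche with CH2Cl at 180° (3.2). Total 11.4 kJ/mol.
COOH at 120° is eclipsed. iPr at 0° is eclipsed with H at 0° (8.3); CHO at 120° is eclipsed with COOH at 120° (12.3); H at 240° is eclipsed with CH2Cl at 240° (6.8). Total 27.4 kJ/mol.
COOH at 180° is staggered. iPr at 0° is gauche with CH2Cl at 300° (5.7); CHO at 120° is gauche with COOH at 180° (4.2). Total 9.9 kJ/mol.
COOH at 240° is eclipsed. iPr at 0° is eclipsed with CH2Cl at 0° (16.0); CHO at 120° is eclipsed with H at 120° (6.1); H at 240° is eclipsed with COOH at 240° (7.1). Total 29.2 kJ/mol.
COOH at 300° is staggered. iPr at 0° is gauche with COOH at 300° (4.0); iPr at 0° is gauche with CH2Cl at 60° (5.7); CHO at 120° is gauche with CH2Cl at 60° (3.2). Total 12.9 kJ/mol.
Max at 0° (32.0 kJ/mol), min at 180° (9.9 kJ/mol); barrier = 22.1 kJ/mol.

22.1 kJ/mol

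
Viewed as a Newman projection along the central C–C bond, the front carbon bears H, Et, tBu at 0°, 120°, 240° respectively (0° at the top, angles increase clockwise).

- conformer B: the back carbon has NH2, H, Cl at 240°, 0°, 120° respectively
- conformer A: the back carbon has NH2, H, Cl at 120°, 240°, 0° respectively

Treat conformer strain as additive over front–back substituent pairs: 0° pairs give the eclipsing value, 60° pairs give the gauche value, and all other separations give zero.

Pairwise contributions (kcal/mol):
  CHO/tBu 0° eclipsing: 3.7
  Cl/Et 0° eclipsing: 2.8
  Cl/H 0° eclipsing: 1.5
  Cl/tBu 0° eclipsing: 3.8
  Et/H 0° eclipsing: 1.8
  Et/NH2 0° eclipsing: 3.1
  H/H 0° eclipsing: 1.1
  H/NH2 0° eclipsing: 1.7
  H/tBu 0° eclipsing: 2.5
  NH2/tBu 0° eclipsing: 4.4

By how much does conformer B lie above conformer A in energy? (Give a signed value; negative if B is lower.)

+1.2 kcal/mol

B (eclipsed): H–H eclipsed, Et–Cl eclipsed, tBu–NH2 eclipsed; 1.1 + 2.8 + 4.4 = 8.3 kcal/mol.
A (eclipsed): H–Cl eclipsed, Et–NH2 eclipsed, tBu–H eclipsed; 1.5 + 3.1 + 2.5 = 7.1 kcal/mol.
E(B) − E(A) = 8.3 − 7.1 = +1.2 kcal/mol.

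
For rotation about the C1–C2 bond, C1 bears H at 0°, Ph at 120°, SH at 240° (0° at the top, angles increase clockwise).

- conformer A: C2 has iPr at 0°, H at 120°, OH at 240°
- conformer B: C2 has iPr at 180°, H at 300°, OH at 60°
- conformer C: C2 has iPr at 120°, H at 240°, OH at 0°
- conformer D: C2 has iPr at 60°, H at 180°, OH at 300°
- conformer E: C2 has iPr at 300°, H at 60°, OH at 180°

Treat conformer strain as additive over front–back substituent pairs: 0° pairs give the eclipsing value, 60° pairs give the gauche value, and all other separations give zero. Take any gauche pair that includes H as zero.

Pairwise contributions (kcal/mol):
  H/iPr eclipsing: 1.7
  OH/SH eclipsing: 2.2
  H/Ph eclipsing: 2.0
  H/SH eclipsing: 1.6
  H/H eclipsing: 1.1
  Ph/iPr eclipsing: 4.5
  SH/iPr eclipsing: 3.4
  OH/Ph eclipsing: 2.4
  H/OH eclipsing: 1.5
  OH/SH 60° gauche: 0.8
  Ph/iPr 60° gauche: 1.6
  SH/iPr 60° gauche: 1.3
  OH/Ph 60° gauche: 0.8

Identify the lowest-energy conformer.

D

A is eclipsed. H at 0° is eclipsed with iPr at 0° (1.7); Ph at 120° is eclipsed with H at 120° (2.0); SH at 240° is eclipsed with OH at 240° (2.2). Total 5.9 kcal/mol.
B is staggered. Ph at 120° is gauche with iPr at 180° (1.6); Ph at 120° is gauche with OH at 60° (0.8); SH at 240° is gauche with iPr at 180° (1.3). Total 3.7 kcal/mol.
C is eclipsed. H at 0° is eclipsed with OH at 0° (1.5); Ph at 120° is eclipsed with iPr at 120° (4.5); SH at 240° is eclipsed with H at 240° (1.6). Total 7.6 kcal/mol.
D is staggered. Ph at 120° is gauche with iPr at 60° (1.6); SH at 240° is gauche with OH at 300° (0.8). Total 2.4 kcal/mol.
E is staggered. Ph at 120° is gauche with OH at 180° (0.8); SH at 240° is gauche with iPr at 300° (1.3); SH at 240° is gauche with OH at 180° (0.8). Total 2.9 kcal/mol.
D has the lowest total (2.4 kcal/mol).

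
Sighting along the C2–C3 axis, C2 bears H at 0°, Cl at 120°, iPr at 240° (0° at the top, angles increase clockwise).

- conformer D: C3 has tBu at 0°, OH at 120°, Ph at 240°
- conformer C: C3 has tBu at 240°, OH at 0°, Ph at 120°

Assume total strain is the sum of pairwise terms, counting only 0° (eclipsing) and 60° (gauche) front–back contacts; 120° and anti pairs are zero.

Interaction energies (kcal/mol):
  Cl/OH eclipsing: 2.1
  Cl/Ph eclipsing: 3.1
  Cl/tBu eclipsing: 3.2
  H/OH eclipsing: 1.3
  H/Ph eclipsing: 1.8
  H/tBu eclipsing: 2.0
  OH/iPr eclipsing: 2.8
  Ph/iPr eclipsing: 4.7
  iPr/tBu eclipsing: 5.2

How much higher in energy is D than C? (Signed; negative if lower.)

D is eclipsed. H at 0° is eclipsed with tBu at 0° (2.0); Cl at 120° is eclipsed with OH at 120° (2.1); iPr at 240° is eclipsed with Ph at 240° (4.7). Total 8.8 kcal/mol.
C is eclipsed. H at 0° is eclipsed with OH at 0° (1.3); Cl at 120° is eclipsed with Ph at 120° (3.1); iPr at 240° is eclipsed with tBu at 240° (5.2). Total 9.6 kcal/mol.
E(D) − E(C) = 8.8 − 9.6 = -0.8 kcal/mol.

-0.8 kcal/mol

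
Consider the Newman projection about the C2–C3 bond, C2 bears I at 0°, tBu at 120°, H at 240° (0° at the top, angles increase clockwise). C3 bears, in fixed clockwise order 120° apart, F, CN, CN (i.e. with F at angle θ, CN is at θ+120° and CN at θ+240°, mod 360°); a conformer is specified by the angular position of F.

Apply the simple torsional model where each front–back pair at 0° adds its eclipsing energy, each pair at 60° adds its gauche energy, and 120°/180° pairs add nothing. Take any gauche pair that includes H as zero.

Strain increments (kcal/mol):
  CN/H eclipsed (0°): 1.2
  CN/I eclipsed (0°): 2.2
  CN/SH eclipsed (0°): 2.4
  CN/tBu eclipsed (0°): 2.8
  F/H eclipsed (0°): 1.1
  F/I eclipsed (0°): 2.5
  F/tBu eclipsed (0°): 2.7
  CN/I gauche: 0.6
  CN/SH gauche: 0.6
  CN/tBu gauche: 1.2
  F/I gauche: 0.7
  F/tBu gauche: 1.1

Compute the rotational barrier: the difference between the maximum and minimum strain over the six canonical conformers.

3.0 kcal/mol

F at 0° (eclipsed): I–F eclipsed, tBu–CN eclipsed, H–CN eclipsed; 2.5 + 2.8 + 1.2 = 6.5 kcal/mol.
F at 60° (staggered): I–F gauche, I–CN gauche, tBu–F gauche, tBu–CN gauche; 0.7 + 0.6 + 1.1 + 1.2 = 3.6 kcal/mol.
F at 120° (eclipsed): I–CN eclipsed, tBu–F eclipsed, H–CN eclipsed; 2.2 + 2.7 + 1.2 = 6.1 kcal/mol.
F at 180° (staggered): I–CN gauche, I–CN gauche, tBu–F gauche, tBu–CN gauche; 0.6 + 0.6 + 1.1 + 1.2 = 3.5 kcal/mol.
F at 240° (eclipsed): I–CN eclipsed, tBu–CN eclipsed, H–F eclipsed; 2.2 + 2.8 + 1.1 = 6.1 kcal/mol.
F at 300° (staggered): I–F gauche, I–CN gauche, tBu–CN gauche, tBu–CN gauche; 0.7 + 0.6 + 1.2 + 1.2 = 3.7 kcal/mol.
Max at 0° (6.5 kcal/mol), min at 180° (3.5 kcal/mol); barrier = 3.0 kcal/mol.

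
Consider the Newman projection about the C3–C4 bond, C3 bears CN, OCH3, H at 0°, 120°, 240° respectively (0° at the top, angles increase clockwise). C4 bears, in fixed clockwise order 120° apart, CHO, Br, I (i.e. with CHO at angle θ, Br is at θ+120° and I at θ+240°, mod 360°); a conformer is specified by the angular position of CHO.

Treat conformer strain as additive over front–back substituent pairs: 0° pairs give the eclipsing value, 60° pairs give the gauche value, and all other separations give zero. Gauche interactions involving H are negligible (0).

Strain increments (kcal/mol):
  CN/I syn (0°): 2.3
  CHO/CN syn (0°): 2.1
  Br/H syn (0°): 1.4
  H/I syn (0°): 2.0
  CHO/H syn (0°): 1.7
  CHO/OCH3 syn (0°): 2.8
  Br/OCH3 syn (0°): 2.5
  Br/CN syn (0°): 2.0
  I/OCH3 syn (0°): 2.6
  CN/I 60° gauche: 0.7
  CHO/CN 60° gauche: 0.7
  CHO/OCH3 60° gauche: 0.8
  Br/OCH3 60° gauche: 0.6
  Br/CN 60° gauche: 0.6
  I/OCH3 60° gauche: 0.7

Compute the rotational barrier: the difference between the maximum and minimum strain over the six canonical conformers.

4.0 kcal/mol

CHO at 0° is eclipsed. CN at 0° is eclipsed with CHO at 0° (2.1); OCH3 at 120° is eclipsed with Br at 120° (2.5); H at 240° is eclipsed with I at 240° (2.0). Total 6.6 kcal/mol.
CHO at 60° is staggered. CN at 0° is gauche with CHO at 60° (0.7); CN at 0° is gauche with I at 300° (0.7); OCH3 at 120° is gauche with CHO at 60° (0.8); OCH3 at 120° is gauche with Br at 180° (0.6). Total 2.8 kcal/mol.
CHO at 120° is eclipsed. CN at 0° is eclipsed with I at 0° (2.3); OCH3 at 120° is eclipsed with CHO at 120° (2.8); H at 240° is eclipsed with Br at 240° (1.4). Total 6.5 kcal/mol.
CHO at 180° is staggered. CN at 0° is gauche with Br at 300° (0.6); CN at 0° is gauche with I at 60° (0.7); OCH3 at 120° is gauche with CHO at 180° (0.8); OCH3 at 120° is gauche with I at 60° (0.7). Total 2.8 kcal/mol.
CHO at 240° is eclipsed. CN at 0° is eclipsed with Br at 0° (2.0); OCH3 at 120° is eclipsed with I at 120° (2.6); H at 240° is eclipsed with CHO at 240° (1.7). Total 6.3 kcal/mol.
CHO at 300° is staggered. CN at 0° is gauche with CHO at 300° (0.7); CN at 0° is gauche with Br at 60° (0.6); OCH3 at 120° is gauche with Br at 60° (0.6); OCH3 at 120° is gauche with I at 180° (0.7). Total 2.6 kcal/mol.
Max at 0° (6.6 kcal/mol), min at 300° (2.6 kcal/mol); barrier = 4.0 kcal/mol.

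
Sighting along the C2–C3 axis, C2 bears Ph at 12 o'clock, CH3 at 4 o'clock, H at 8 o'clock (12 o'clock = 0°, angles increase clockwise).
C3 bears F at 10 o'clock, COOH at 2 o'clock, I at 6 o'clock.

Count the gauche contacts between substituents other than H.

4

Non-H gauche pairs: Ph(0°)/F(300°); Ph(0°)/COOH(60°); CH3(120°)/COOH(60°); CH3(120°)/I(180°) — 4 interactions.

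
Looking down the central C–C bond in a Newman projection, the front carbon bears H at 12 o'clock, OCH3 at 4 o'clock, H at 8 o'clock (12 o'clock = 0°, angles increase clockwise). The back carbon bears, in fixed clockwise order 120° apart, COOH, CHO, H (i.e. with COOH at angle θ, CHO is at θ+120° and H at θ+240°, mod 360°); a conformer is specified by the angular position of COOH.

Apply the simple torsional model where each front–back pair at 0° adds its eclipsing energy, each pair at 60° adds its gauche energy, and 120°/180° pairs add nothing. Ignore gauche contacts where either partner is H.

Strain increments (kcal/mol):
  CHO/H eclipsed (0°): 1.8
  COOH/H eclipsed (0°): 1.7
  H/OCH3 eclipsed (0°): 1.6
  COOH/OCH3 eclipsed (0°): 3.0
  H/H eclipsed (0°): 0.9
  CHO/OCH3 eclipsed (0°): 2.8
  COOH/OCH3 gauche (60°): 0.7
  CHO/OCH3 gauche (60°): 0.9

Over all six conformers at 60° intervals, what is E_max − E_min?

COOH at 0° (eclipsed): H–COOH eclipsed, OCH3–CHO eclipsed, H–H eclipsed; 1.7 + 2.8 + 0.9 = 5.4 kcal/mol.
COOH at 60° (staggered): OCH3–COOH gauche, OCH3–CHO gauche; 0.7 + 0.9 = 1.6 kcal/mol.
COOH at 120° (eclipsed): H–H eclipsed, OCH3–COOH eclipsed, H–CHO eclipsed; 0.9 + 3.0 + 1.8 = 5.7 kcal/mol.
COOH at 180° (staggered): OCH3–COOH gauche; 0.7 = 0.7 kcal/mol.
COOH at 240° (eclipsed): H–CHO eclipsed, OCH3–H eclipsed, H–COOH eclipsed; 1.8 + 1.6 + 1.7 = 5.1 kcal/mol.
COOH at 300° (staggered): OCH3–CHO gauche; 0.9 = 0.9 kcal/mol.
Max at 120° (5.7 kcal/mol), min at 180° (0.7 kcal/mol); barrier = 5.0 kcal/mol.

5.0 kcal/mol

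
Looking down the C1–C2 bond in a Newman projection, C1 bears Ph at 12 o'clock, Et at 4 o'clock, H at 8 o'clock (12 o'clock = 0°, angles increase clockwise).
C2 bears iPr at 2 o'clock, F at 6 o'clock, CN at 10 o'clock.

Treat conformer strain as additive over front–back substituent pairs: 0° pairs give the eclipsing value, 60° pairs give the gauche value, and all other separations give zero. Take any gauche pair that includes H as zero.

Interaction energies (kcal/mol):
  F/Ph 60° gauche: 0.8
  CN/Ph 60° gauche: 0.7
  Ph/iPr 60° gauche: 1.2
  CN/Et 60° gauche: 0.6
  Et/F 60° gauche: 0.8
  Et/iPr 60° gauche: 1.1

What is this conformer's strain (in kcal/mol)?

This conformer (staggered): Ph(0°)/iPr(60°) gauche 1.2; Ph(0°)/CN(300°) gauche 0.7; Et(120°)/iPr(60°) gauche 1.1; Et(120°)/F(180°) gauche 0.8 → 3.8 kcal/mol.

3.8 kcal/mol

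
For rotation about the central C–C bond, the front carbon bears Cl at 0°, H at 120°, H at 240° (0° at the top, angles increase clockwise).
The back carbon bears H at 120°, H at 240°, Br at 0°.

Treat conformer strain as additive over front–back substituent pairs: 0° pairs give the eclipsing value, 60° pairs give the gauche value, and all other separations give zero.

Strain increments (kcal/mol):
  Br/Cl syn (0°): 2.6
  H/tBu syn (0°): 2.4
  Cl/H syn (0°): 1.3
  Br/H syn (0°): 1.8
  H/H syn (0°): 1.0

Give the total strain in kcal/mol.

4.6 kcal/mol

This conformer (eclipsed): Cl–Br eclipsed, H–H eclipsed, H–H eclipsed; 2.6 + 1.0 + 1.0 = 4.6 kcal/mol.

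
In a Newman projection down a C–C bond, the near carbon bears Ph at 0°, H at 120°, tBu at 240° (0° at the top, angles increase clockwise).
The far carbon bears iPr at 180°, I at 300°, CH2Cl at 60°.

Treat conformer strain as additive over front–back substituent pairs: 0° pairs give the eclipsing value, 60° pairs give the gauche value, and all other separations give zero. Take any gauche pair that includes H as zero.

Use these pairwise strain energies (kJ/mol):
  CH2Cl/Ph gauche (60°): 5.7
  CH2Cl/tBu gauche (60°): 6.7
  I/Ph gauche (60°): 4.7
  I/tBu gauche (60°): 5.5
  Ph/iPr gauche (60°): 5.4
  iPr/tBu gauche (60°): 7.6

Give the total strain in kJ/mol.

23.5 kJ/mol

This conformer (staggered): Ph–I gauche, Ph–CH2Cl gauche, tBu–iPr gauche, tBu–I gauche; 4.7 + 5.7 + 7.6 + 5.5 = 23.5 kJ/mol.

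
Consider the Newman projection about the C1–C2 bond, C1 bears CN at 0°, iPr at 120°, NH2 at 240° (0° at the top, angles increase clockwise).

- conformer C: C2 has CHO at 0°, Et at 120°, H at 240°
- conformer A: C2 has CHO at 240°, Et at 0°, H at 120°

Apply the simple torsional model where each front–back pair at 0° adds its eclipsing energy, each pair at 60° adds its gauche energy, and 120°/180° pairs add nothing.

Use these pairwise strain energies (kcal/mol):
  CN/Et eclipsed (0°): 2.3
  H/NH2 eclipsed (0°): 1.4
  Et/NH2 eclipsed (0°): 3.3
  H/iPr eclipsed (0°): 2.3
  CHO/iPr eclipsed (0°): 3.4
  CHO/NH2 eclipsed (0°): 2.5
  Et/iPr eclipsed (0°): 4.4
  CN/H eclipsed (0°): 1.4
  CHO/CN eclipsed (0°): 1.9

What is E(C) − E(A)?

+0.6 kcal/mol

C is eclipsed. CN at 0° is eclipsed with CHO at 0° (1.9); iPr at 120° is eclipsed with Et at 120° (4.4); NH2 at 240° is eclipsed with H at 240° (1.4). Total 7.7 kcal/mol.
A is eclipsed. CN at 0° is eclipsed with Et at 0° (2.3); iPr at 120° is eclipsed with H at 120° (2.3); NH2 at 240° is eclipsed with CHO at 240° (2.5). Total 7.1 kcal/mol.
E(C) − E(A) = 7.7 − 7.1 = +0.6 kcal/mol.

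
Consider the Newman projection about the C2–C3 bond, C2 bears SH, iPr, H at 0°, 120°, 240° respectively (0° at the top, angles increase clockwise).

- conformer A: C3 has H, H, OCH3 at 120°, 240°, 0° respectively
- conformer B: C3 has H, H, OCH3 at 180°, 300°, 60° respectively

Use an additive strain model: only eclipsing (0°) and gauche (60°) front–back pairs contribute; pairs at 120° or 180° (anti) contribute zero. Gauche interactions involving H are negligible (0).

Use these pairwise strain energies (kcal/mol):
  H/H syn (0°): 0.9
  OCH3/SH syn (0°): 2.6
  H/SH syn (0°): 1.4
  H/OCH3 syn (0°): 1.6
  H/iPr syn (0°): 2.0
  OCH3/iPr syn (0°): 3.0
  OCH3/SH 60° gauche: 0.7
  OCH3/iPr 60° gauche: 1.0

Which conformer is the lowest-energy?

B

A (eclipsed): SH(0°)/OCH3(0°) eclipsed 2.6; iPr(120°)/H(120°) eclipsed 2.0; H(240°)/H(240°) eclipsed 0.9 → 5.5 kcal/mol.
B (staggered): SH(0°)/OCH3(60°) gauche 0.7; iPr(120°)/OCH3(60°) gauche 1.0 → 1.7 kcal/mol.
B has the lowest total (1.7 kcal/mol).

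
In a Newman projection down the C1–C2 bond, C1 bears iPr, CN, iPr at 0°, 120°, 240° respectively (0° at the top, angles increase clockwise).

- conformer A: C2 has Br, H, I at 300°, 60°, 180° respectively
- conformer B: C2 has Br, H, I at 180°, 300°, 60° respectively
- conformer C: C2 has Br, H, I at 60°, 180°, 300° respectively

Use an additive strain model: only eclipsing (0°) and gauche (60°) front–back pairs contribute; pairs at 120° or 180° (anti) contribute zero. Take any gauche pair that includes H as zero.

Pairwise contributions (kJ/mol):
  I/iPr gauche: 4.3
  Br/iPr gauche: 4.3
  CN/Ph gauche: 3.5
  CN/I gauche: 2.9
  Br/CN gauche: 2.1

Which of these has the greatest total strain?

A (staggered): iPr(0°)/Br(300°) gauche 4.3; CN(120°)/I(180°) gauche 2.9; iPr(240°)/Br(300°) gauche 4.3; iPr(240°)/I(180°) gauche 4.3 → 15.8 kJ/mol.
B (staggered): iPr(0°)/I(60°) gauche 4.3; CN(120°)/Br(180°) gauche 2.1; CN(120°)/I(60°) gauche 2.9; iPr(240°)/Br(180°) gauche 4.3 → 13.6 kJ/mol.
C (staggered): iPr(0°)/Br(60°) gauche 4.3; iPr(0°)/I(300°) gauche 4.3; CN(120°)/Br(60°) gauche 2.1; iPr(240°)/I(300°) gauche 4.3 → 15.0 kJ/mol.
A has the highest total (15.8 kJ/mol).

A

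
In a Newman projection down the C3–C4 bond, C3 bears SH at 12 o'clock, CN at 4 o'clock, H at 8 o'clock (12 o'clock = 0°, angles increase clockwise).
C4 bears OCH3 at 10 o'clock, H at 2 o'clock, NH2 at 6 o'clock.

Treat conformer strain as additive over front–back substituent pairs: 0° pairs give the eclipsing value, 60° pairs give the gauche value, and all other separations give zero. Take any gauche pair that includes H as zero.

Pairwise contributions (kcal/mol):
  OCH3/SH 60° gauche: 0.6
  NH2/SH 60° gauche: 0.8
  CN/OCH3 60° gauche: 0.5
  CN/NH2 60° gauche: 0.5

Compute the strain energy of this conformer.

1.1 kcal/mol

This conformer (staggered): SH(0°)/OCH3(300°) gauche 0.6; CN(120°)/NH2(180°) gauche 0.5 → 1.1 kcal/mol.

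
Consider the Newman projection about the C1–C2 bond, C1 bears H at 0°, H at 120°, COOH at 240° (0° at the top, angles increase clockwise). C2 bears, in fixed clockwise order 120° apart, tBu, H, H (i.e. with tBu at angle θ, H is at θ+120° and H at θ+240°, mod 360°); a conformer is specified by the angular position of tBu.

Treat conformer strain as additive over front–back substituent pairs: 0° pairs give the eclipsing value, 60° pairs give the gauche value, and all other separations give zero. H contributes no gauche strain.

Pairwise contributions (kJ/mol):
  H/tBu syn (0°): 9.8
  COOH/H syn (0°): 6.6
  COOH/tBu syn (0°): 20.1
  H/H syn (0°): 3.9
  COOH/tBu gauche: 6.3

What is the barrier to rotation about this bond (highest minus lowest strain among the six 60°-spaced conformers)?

tBu at 0° (eclipsed): H(0°)/tBu(0°) eclipsed 9.8; H(120°)/H(120°) eclipsed 3.9; COOH(240°)/H(240°) eclipsed 6.6 → 20.3 kJ/mol.
tBu at 60° (staggered): no non-H gauche contacts → 0.0 kJ/mol.
tBu at 120° (eclipsed): H(0°)/H(0°) eclipsed 3.9; H(120°)/tBu(120°) eclipsed 9.8; COOH(240°)/H(240°) eclipsed 6.6 → 20.3 kJ/mol.
tBu at 180° (staggered): COOH(240°)/tBu(180°) gauche 6.3 → 6.3 kJ/mol.
tBu at 240° (eclipsed): H(0°)/H(0°) eclipsed 3.9; H(120°)/H(120°) eclipsed 3.9; COOH(240°)/tBu(240°) eclipsed 20.1 → 27.9 kJ/mol.
tBu at 300° (staggered): COOH(240°)/tBu(300°) gauche 6.3 → 6.3 kJ/mol.
Max at 240° (27.9 kJ/mol), min at 60° (0.0 kJ/mol); barrier = 27.9 kJ/mol.

27.9 kJ/mol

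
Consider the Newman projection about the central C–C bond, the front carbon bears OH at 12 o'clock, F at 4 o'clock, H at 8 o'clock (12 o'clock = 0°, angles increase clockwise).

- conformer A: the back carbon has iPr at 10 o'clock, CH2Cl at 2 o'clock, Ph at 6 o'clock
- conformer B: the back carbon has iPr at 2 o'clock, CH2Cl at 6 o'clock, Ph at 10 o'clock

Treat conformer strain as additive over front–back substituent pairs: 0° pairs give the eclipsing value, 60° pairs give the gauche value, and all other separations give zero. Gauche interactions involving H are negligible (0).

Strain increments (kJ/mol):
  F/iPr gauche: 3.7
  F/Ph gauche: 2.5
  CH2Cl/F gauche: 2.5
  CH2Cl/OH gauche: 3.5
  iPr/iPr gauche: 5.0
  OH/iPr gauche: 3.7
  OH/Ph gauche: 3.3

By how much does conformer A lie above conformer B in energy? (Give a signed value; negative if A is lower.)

A is staggered. OH at 0° is gauche with iPr at 300° (3.7); OH at 0° is gauche with CH2Cl at 60° (3.5); F at 120° is gauche with CH2Cl at 60° (2.5); F at 120° is gauche with Ph at 180° (2.5). Total 12.2 kJ/mol.
B is staggered. OH at 0° is gauche with iPr at 60° (3.7); OH at 0° is gauche with Ph at 300° (3.3); F at 120° is gauche with iPr at 60° (3.7); F at 120° is gauche with CH2Cl at 180° (2.5). Total 13.2 kJ/mol.
E(A) − E(B) = 12.2 − 13.2 = -1.0 kJ/mol.

-1.0 kJ/mol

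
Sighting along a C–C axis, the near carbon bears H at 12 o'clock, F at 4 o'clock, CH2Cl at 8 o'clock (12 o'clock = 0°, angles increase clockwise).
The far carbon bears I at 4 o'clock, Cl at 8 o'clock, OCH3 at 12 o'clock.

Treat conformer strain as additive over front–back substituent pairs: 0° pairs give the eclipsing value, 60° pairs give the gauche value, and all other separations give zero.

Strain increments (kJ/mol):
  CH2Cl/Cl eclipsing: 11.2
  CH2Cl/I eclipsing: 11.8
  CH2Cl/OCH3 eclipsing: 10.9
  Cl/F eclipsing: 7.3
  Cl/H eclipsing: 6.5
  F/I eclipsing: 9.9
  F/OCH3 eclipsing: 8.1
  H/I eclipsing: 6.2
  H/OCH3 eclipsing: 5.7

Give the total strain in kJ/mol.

26.8 kJ/mol

This conformer (eclipsed): H–OCH3 eclipsed, F–I eclipsed, CH2Cl–Cl eclipsed; 5.7 + 9.9 + 11.2 = 26.8 kJ/mol.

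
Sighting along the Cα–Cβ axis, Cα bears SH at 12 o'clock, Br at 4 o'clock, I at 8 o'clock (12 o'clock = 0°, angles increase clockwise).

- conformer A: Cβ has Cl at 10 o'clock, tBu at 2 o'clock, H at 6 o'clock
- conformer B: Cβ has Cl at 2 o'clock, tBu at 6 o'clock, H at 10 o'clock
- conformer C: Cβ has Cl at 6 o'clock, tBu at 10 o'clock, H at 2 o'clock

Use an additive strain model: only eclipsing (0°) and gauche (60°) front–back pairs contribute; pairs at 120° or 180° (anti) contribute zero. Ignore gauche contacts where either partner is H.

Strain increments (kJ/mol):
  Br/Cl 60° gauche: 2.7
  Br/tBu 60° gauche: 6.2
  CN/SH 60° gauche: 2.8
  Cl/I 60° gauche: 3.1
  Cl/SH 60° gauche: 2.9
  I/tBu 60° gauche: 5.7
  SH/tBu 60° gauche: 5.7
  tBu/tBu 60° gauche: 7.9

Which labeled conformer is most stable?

C

A (staggered): SH–Cl gauche, SH–tBu gauche, Br–tBu gauche, I–Cl gauche; 2.9 + 5.7 + 6.2 + 3.1 = 17.9 kJ/mol.
B (staggered): SH–Cl gauche, Br–Cl gauche, Br–tBu gauche, I–tBu gauche; 2.9 + 2.7 + 6.2 + 5.7 = 17.5 kJ/mol.
C (staggered): SH–tBu gauche, Br–Cl gauche, I–Cl gauche, I–tBu gauche; 5.7 + 2.7 + 3.1 + 5.7 = 17.2 kJ/mol.
C has the lowest total (17.2 kJ/mol).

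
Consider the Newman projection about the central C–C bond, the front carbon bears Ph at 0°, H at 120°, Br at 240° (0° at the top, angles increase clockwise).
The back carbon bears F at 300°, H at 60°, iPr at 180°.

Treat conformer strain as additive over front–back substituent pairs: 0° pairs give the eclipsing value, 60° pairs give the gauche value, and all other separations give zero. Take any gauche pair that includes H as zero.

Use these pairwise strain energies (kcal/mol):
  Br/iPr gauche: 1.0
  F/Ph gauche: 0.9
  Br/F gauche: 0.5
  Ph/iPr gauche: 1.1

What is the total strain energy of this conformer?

This conformer (staggered): Ph–F gauche, Br–F gauche, Br–iPr gauche; 0.9 + 0.5 + 1.0 = 2.4 kcal/mol.

2.4 kcal/mol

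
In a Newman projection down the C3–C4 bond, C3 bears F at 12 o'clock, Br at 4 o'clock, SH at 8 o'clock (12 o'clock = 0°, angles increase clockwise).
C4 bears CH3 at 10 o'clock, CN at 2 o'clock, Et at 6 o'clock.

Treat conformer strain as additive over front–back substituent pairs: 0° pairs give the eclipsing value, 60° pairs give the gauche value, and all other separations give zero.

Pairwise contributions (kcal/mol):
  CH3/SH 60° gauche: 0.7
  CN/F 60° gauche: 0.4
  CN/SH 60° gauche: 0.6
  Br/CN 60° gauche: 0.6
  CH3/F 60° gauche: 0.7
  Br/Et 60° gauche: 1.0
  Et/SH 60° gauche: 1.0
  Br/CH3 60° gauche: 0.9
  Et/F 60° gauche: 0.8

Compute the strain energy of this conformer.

4.4 kcal/mol

This conformer (staggered): F(0°)/CH3(300°) gauche 0.7; F(0°)/CN(60°) gauche 0.4; Br(120°)/CN(60°) gauche 0.6; Br(120°)/Et(180°) gauche 1.0; SH(240°)/CH3(300°) gauche 0.7; SH(240°)/Et(180°) gauche 1.0 → 4.4 kcal/mol.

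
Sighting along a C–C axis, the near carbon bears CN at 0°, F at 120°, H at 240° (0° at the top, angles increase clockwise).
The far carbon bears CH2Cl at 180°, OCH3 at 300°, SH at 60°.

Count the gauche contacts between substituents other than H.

Non-H gauche pairs: CN(0°)/OCH3(300°); CN(0°)/SH(60°); F(120°)/CH2Cl(180°); F(120°)/SH(60°) — 4 interactions.

4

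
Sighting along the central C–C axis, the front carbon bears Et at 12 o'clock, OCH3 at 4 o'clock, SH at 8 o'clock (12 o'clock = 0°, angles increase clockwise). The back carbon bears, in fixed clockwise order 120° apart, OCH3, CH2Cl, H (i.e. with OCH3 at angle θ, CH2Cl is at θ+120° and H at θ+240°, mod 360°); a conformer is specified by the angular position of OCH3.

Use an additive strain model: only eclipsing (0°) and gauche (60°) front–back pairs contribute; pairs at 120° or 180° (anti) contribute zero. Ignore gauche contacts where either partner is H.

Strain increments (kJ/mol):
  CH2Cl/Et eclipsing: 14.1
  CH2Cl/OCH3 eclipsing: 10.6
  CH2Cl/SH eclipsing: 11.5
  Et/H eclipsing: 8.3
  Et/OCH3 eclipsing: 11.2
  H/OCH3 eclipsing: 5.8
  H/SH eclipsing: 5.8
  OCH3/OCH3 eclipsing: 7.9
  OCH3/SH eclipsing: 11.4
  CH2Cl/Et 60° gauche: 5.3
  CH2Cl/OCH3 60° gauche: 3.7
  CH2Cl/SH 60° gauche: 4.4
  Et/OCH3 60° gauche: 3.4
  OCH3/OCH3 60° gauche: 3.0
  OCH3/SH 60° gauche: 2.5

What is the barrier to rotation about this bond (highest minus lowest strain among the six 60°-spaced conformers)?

OCH3 at 0° is eclipsed. Et at 0° is eclipsed with OCH3 at 0° (11.2); OCH3 at 120° is eclipsed with CH2Cl at 120° (10.6); SH at 240° is eclipsed with H at 240° (5.8). Total 27.6 kJ/mol.
OCH3 at 60° is staggered. Et at 0° is gauche with OCH3 at 60° (3.4); OCH3 at 120° is gauche with OCH3 at 60° (3.0); OCH3 at 120° is gauche with CH2Cl at 180° (3.7); SH at 240° is gauche with CH2Cl at 180° (4.4). Total 14.5 kJ/mol.
OCH3 at 120° is eclipsed. Et at 0° is eclipsed with H at 0° (8.3); OCH3 at 120° is eclipsed with OCH3 at 120° (7.9); SH at 240° is eclipsed with CH2Cl at 240° (11.5). Total 27.7 kJ/mol.
OCH3 at 180° is staggered. Et at 0° is gauche with CH2Cl at 300° (5.3); OCH3 at 120° is gauche with OCH3 at 180° (3.0); SH at 240° is gauche with OCH3 at 180° (2.5); SH at 240° is gauche with CH2Cl at 300° (4.4). Total 15.2 kJ/mol.
OCH3 at 240° is eclipsed. Et at 0° is eclipsed with CH2Cl at 0° (14.1); OCH3 at 120° is eclipsed with H at 120° (5.8); SH at 240° is eclipsed with OCH3 at 240° (11.4). Total 31.3 kJ/mol.
OCH3 at 300° is staggered. Et at 0° is gauche with OCH3 at 300° (3.4); Et at 0° is gauche with CH2Cl at 60° (5.3); OCH3 at 120° is gauche with CH2Cl at 60° (3.7); SH at 240° is gauche with OCH3 at 300° (2.5). Total 14.9 kJ/mol.
Max at 240° (31.3 kJ/mol), min at 60° (14.5 kJ/mol); barrier = 16.8 kJ/mol.

16.8 kJ/mol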